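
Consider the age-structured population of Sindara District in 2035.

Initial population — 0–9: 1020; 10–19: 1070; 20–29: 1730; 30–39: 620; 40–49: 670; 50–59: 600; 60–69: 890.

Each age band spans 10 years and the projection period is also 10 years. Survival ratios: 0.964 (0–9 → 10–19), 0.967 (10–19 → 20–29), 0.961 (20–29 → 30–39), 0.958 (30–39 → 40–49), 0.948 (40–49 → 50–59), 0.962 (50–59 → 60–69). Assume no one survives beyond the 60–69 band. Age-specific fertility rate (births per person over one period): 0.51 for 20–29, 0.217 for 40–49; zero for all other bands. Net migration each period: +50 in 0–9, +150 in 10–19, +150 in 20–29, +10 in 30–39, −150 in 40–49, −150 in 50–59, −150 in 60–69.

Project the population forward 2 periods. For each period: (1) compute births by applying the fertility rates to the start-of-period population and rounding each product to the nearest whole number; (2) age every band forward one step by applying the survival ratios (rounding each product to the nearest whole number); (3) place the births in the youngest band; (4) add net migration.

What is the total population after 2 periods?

Let group 1 be 0–9 through group 7 = 60–69.
Period 1.
Births: 1730 * 0.51 = 882, 670 * 0.217 = 145 — total 1027
Group 2: 1020 * 0.964 = 983
Group 3: 1070 * 0.967 = 1035
Group 4: 1730 * 0.961 = 1663
Group 5: 620 * 0.958 = 594
Group 6: 670 * 0.948 = 635
Group 7: 600 * 0.962 = 577
Net migration: Group 1 + 50 → 1077; Group 2 + 150 → 1133; Group 3 + 150 → 1185; Group 4 + 10 → 1673; Group 5 − 150 → 444; Group 6 − 150 → 485; Group 7 − 150 → 427
→ [1077, 1133, 1185, 1673, 444, 485, 427]
Period 2.
Births: 1185 * 0.51 = 604, 444 * 0.217 = 96 — total 700
Group 2: 1077 * 0.964 = 1038
Group 3: 1133 * 0.967 = 1096
Group 4: 1185 * 0.961 = 1139
Group 5: 1673 * 0.958 = 1603
Group 6: 444 * 0.948 = 421
Group 7: 485 * 0.962 = 467
Net migration: Group 1 + 50 → 750; Group 2 + 150 → 1188; Group 3 + 150 → 1246; Group 4 + 10 → 1149; Group 5 − 150 → 1453; Group 6 − 150 → 271; Group 7 − 150 → 317
→ [750, 1188, 1246, 1149, 1453, 271, 317]
Total after period 2: 750 + 1188 + 1246 + 1149 + 1453 + 271 + 317 = 6374

6374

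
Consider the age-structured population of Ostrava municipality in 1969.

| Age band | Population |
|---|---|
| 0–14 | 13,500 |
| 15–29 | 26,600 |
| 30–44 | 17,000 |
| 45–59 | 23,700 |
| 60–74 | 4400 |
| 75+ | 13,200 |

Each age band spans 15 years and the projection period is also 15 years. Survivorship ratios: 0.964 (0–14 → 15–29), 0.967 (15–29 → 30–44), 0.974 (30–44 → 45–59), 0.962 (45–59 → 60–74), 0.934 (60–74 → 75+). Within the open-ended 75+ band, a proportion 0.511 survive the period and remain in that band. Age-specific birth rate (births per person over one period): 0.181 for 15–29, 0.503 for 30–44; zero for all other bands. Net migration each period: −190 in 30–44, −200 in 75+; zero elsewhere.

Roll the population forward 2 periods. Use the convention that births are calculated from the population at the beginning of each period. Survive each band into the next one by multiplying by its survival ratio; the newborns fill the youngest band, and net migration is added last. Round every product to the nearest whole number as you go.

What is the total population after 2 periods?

Call the groups 1 to 6, youngest first.
[period 1]
Births: 26600 * 0.181 = 4815  |  17000 * 0.503 = 8551 → total 13366
Group 2: 13500 * 0.964 = 13014
Group 3: 26600 * 0.967 = 25722
Group 4: 17000 * 0.974 = 16558
Group 5: 23700 * 0.962 = 22799
Group 6: 4400 * 0.934 + 13200 * 0.511 = 4110 + 6745 = 10855
Net migration: Group 3 − 190 → 25532; Group 6 − 200 → 10655
Population now: 0–14=13366, 15–29=13014, 30–44=25532, 45–59=16558, 60–74=22799, 75+=10655
[period 2]
Births: 13014 * 0.181 = 2356  |  25532 * 0.503 = 12843 → total 15199
Group 2: 13366 * 0.964 = 12885
Group 3: 13014 * 0.967 = 12585
Group 4: 25532 * 0.974 = 24868
Group 5: 16558 * 0.962 = 15929
Group 6: 22799 * 0.934 + 10655 * 0.511 = 21294 + 5445 = 26739
Net migration: Group 3 − 190 → 12395; Group 6 − 200 → 26539
Population now: 0–14=15199, 15–29=12885, 30–44=12395, 45–59=24868, 60–74=15929, 75+=26539
Total after period 2: 15199 + 12885 + 12395 + 24868 + 15929 + 26539 = 107815

107815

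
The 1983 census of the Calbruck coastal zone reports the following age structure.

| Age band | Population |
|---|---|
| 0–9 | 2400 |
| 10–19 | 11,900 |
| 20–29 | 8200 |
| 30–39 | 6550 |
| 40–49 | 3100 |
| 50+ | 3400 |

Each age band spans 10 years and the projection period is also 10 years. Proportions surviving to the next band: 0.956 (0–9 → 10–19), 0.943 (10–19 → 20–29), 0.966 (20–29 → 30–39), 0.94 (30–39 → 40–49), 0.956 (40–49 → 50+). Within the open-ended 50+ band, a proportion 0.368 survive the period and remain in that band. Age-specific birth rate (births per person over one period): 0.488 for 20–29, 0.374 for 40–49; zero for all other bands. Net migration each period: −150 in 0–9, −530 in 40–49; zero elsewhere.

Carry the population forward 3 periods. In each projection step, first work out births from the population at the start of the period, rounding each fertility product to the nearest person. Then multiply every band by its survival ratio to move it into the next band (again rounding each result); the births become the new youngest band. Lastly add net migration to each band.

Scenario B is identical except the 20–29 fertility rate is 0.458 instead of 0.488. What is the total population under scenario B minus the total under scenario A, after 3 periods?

Numbering the bands 1..6 from youngest to oldest:
After projecting period 1:
Births: 8200 × 0.488 = 4002  |  3100 × 0.374 = 1159 → 5161
Band 2: 2400 × 0.956 = 2294
Band 3: 11900 × 0.943 = 11222
Band 4: 8200 × 0.966 = 7921
Band 5: 6550 × 0.94 = 6157
Band 6: 3100 × 0.956 + 3400 × 0.368 = 2964 + 1251 = 4215
Net migration: Band 1 − 150 → 5011; Band 5 − 530 → 5627
Giving 5011 / 2294 / 11222 / 7921 / 5627 / 4215.
After projecting period 2:
Births: 11222 × 0.488 = 5476  |  5627 × 0.374 = 2104 → 7580
Band 2: 5011 × 0.956 = 4791
Band 3: 2294 × 0.943 = 2163
Band 4: 11222 × 0.966 = 10840
Band 5: 7921 × 0.94 = 7446
Band 6: 5627 × 0.956 + 4215 × 0.368 = 5379 + 1551 = 6930
Net migration: Band 1 − 150 → 7430; Band 5 − 530 → 6916
Giving 7430 / 4791 / 2163 / 10840 / 6916 / 6930.
After projecting period 3:
Births: 2163 × 0.488 = 1056  |  6916 × 0.374 = 2587 → 3643
Band 2: 7430 × 0.956 = 7103
Band 3: 4791 × 0.943 = 4518
Band 4: 2163 × 0.966 = 2089
Band 5: 10840 × 0.94 = 10190
Band 6: 6916 × 0.956 + 6930 × 0.368 = 6612 + 2550 = 9162
Net migration: Band 1 − 150 → 3493; Band 5 − 530 → 9660
Giving 3493 / 7103 / 4518 / 2089 / 9660 / 9162.
Scenario A total after 3 periods: 36025
Scenario B projection —
After projecting period 1:
Births: 8200 × 0.458 = 3756  |  3100 × 0.374 = 1159 → 4915
Band 2: 2400 × 0.956 = 2294
Band 3: 11900 × 0.943 = 11222
Band 4: 8200 × 0.966 = 7921
Band 5: 6550 × 0.94 = 6157
Band 6: 3100 × 0.956 + 3400 × 0.368 = 2964 + 1251 = 4215
Net migration: Band 1 − 150 → 4765; Band 5 − 530 → 5627
Giving 4765 / 2294 / 11222 / 7921 / 5627 / 4215.
After projecting period 2:
Births: 11222 × 0.458 = 5140  |  5627 × 0.374 = 2104 → 7244
Band 2: 4765 × 0.956 = 4555
Band 3: 2294 × 0.943 = 2163
Band 4: 11222 × 0.966 = 10840
Band 5: 7921 × 0.94 = 7446
Band 6: 5627 × 0.956 + 4215 × 0.368 = 5379 + 1551 = 6930
Net migration: Band 1 − 150 → 7094; Band 5 − 530 → 6916
Giving 7094 / 4555 / 2163 / 10840 / 6916 / 6930.
After projecting period 3:
Births: 2163 × 0.458 = 991  |  6916 × 0.374 = 2587 → 3578
Band 2: 7094 × 0.956 = 6782
Band 3: 4555 × 0.943 = 4295
Band 4: 2163 × 0.966 = 2089
Band 5: 10840 × 0.94 = 10190
Band 6: 6916 × 0.956 + 6930 × 0.368 = 6612 + 2550 = 9162
Net migration: Band 1 − 150 → 3428; Band 5 − 530 → 9660
Giving 3428 / 6782 / 4295 / 2089 / 9660 / 9162.
Scenario B total after 3 periods: 35416
Difference B − A = 35416 − 36025 = -609

-609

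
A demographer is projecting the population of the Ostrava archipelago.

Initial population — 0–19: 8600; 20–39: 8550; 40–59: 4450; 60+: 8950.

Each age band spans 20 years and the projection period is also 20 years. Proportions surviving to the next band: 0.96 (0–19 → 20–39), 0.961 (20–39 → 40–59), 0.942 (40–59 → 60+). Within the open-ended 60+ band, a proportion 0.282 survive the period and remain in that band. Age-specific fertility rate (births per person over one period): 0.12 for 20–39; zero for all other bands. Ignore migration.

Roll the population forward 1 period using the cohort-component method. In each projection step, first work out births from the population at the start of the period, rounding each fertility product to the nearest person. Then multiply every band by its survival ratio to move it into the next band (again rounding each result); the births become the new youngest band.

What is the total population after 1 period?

Period 1:
Births: 8550 × 0.12 = 1026
20–39: 8600 × 0.96 = 8256
40–59: 8550 × 0.961 = 8217
60+: 4450 × 0.942 + 8950 × 0.282 = 4192 + 2524 = 6716
Population now: 0–19=1026, 20–39=8256, 40–59=8217, 60+=6716
Total after period 1: 1026 + 8256 + 8217 + 6716 = 24215

24215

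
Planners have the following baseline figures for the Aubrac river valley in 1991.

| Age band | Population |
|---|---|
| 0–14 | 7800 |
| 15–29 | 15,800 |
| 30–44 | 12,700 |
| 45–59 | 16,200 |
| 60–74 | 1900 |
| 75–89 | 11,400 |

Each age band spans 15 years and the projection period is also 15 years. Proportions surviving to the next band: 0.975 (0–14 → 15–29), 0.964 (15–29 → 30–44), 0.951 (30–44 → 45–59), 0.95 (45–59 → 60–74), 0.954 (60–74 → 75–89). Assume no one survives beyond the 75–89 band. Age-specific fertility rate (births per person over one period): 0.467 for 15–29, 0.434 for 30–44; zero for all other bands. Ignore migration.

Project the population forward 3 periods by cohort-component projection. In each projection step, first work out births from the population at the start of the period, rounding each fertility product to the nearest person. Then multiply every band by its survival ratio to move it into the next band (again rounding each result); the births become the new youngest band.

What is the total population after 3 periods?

62756

Period 1.
Births: 15800 × 0.467 = 7379  |  12700 × 0.434 = 5512 → total 12891
15–29: 7800 × 0.975 = 7605
30–44: 15800 × 0.964 = 15231
45–59: 12700 × 0.951 = 12078
60–74: 16200 × 0.95 = 15390
75–89: 1900 × 0.954 = 1813
Giving 12891 / 7605 / 15231 / 12078 / 15390 / 1813.
Period 2.
Births: 7605 × 0.467 = 3552  |  15231 × 0.434 = 6610 → total 10162
15–29: 12891 × 0.975 = 12569
30–44: 7605 × 0.964 = 7331
45–59: 15231 × 0.951 = 14485
60–74: 12078 × 0.95 = 11474
75–89: 15390 × 0.954 = 14682
Giving 10162 / 12569 / 7331 / 14485 / 11474 / 14682.
Period 3.
Births: 12569 × 0.467 = 5870  |  7331 × 0.434 = 3182 → total 9052
15–29: 10162 × 0.975 = 9908
30–44: 12569 × 0.964 = 12117
45–59: 7331 × 0.951 = 6972
60–74: 14485 × 0.95 = 13761
75–89: 11474 × 0.954 = 10946
Giving 9052 / 9908 / 12117 / 6972 / 13761 / 10946.
Total after period 3: 9052 + 9908 + 12117 + 6972 + 13761 + 10946 = 62756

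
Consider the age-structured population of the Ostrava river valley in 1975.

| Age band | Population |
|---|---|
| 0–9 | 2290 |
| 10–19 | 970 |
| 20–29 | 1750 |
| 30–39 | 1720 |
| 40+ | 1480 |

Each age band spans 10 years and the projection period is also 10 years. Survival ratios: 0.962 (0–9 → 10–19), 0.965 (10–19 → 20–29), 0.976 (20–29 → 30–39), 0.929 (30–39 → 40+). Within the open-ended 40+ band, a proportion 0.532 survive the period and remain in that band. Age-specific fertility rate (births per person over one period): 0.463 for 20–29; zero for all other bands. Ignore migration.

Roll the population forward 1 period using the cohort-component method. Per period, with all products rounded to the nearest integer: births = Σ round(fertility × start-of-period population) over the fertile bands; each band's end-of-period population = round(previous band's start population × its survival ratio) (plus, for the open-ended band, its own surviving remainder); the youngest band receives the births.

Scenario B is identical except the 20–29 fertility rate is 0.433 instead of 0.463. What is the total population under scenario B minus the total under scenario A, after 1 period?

After projecting period 1:
Births: 1750 * 0.463 = 810
10–19: 2290 * 0.962 = 2203
20–29: 970 * 0.965 = 936
30–39: 1750 * 0.976 = 1708
40+: 1720 * 0.929 + 1480 * 0.532 = 1598 + 787 = 2385
→ [810, 2203, 936, 1708, 2385]
Scenario A total after 1 period: 8042
Scenario B projection —
After projecting period 1:
Births: 1750 * 0.433 = 758
10–19: 2290 * 0.962 = 2203
20–29: 970 * 0.965 = 936
30–39: 1750 * 0.976 = 1708
40+: 1720 * 0.929 + 1480 * 0.532 = 1598 + 787 = 2385
→ [758, 2203, 936, 1708, 2385]
Scenario B total after 1 period: 7990
Difference B − A = 7990 − 8042 = -52

-52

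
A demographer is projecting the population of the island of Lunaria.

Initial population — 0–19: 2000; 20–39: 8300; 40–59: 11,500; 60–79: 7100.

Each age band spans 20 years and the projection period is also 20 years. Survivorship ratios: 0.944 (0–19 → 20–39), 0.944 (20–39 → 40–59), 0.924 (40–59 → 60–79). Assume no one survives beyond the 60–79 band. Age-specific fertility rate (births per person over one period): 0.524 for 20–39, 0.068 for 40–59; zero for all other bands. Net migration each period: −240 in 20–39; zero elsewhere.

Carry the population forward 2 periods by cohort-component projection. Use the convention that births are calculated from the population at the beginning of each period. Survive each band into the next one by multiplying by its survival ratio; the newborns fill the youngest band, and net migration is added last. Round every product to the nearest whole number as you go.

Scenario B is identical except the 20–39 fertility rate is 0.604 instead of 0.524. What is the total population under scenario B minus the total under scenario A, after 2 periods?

757

Numbering the groups 1..4 from youngest to oldest:
Period 1:
Births: 8300 × 0.524 = 4349, 11500 × 0.068 = 782 → 5131
Group 2: 2000 × 0.944 = 1888
Group 3: 8300 × 0.944 = 7835
Group 4: 11500 × 0.924 = 10626
Net migration: Group 2 − 240 → 1648
Population now: 0–19=5131, 20–39=1648, 40–59=7835, 60–79=10626
Period 2:
Births: 1648 × 0.524 = 864, 7835 × 0.068 = 533 → 1397
Group 2: 5131 × 0.944 = 4844
Group 3: 1648 × 0.944 = 1556
Group 4: 7835 × 0.924 = 7240
Net migration: Group 2 − 240 → 4604
Population now: 0–19=1397, 20–39=4604, 40–59=1556, 60–79=7240
Scenario A total after 2 periods: 14797
Scenario B projection —
Period 1:
Births: 8300 × 0.604 = 5013, 11500 × 0.068 = 782 → 5795
Group 2: 2000 × 0.944 = 1888
Group 3: 8300 × 0.944 = 7835
Group 4: 11500 × 0.924 = 10626
Net migration: Group 2 − 240 → 1648
Population now: 0–19=5795, 20–39=1648, 40–59=7835, 60–79=10626
Period 2:
Births: 1648 × 0.604 = 995, 7835 × 0.068 = 533 → 1528
Group 2: 5795 × 0.944 = 5470
Group 3: 1648 × 0.944 = 1556
Group 4: 7835 × 0.924 = 7240
Net migration: Group 2 − 240 → 5230
Population now: 0–19=1528, 20–39=5230, 40–59=1556, 60–79=7240
Scenario B total after 2 periods: 15554
Difference B − A = 15554 − 14797 = 757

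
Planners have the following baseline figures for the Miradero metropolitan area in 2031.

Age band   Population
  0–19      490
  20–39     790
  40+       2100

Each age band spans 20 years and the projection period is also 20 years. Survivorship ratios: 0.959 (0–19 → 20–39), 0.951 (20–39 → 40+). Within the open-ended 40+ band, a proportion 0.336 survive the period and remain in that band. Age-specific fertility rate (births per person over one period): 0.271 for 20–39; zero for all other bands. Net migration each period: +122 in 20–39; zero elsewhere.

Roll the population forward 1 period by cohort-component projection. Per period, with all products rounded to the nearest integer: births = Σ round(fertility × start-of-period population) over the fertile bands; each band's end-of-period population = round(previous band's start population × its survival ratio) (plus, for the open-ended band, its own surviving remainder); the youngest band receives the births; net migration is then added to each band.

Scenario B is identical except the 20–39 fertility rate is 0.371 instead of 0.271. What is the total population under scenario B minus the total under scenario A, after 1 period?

[period 1]
Births: 790 * 0.271 = 214
20–39: 490 * 0.959 = 470
40+: 790 * 0.951 + 2100 * 0.336 = 751 + 706 = 1457
Net migration: 20–39 + 122 → 592
Population now: 0–19=214, 20–39=592, 40+=1457
Scenario A total after 1 period: 2263
Scenario B projection —
[period 1]
Births: 790 * 0.371 = 293
20–39: 490 * 0.959 = 470
40+: 790 * 0.951 + 2100 * 0.336 = 751 + 706 = 1457
Net migration: 20–39 + 122 → 592
Population now: 0–19=293, 20–39=592, 40+=1457
Scenario B total after 1 period: 2342
Difference B − A = 2342 − 2263 = 79

79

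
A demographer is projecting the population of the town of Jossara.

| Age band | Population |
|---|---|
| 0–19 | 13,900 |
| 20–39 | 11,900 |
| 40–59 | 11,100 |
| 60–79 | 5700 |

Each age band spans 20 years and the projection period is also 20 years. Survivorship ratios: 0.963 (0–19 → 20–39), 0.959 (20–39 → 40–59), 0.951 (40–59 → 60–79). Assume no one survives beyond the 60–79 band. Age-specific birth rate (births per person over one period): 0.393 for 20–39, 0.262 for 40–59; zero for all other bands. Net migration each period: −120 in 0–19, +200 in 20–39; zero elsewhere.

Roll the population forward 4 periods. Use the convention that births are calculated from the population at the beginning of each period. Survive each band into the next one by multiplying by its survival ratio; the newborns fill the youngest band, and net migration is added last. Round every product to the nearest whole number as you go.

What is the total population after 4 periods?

— Period 1 —
Births: 11900 * 0.393 = 4677 ; 11100 * 0.262 = 2908 ⇒ total 7585
20–39: 13900 * 0.963 = 13386
40–59: 11900 * 0.959 = 11412
60–79: 11100 * 0.951 = 10556
Net migration: 0–19 − 120 → 7465; 20–39 + 200 → 13586
→ [7465, 13586, 11412, 10556]
— Period 2 —
Births: 13586 * 0.393 = 5339 ; 11412 * 0.262 = 2990 ⇒ total 8329
20–39: 7465 * 0.963 = 7189
40–59: 13586 * 0.959 = 13029
60–79: 11412 * 0.951 = 10853
Net migration: 0–19 − 120 → 8209; 20–39 + 200 → 7389
→ [8209, 7389, 13029, 10853]
— Period 3 —
Births: 7389 * 0.393 = 2904 ; 13029 * 0.262 = 3414 ⇒ total 6318
20–39: 8209 * 0.963 = 7905
40–59: 7389 * 0.959 = 7086
60–79: 13029 * 0.951 = 12391
Net migration: 0–19 − 120 → 6198; 20–39 + 200 → 8105
→ [6198, 8105, 7086, 12391]
— Period 4 —
Births: 8105 * 0.393 = 3185 ; 7086 * 0.262 = 1857 ⇒ total 5042
20–39: 6198 * 0.963 = 5969
40–59: 8105 * 0.959 = 7773
60–79: 7086 * 0.951 = 6739
Net migration: 0–19 − 120 → 4922; 20–39 + 200 → 6169
→ [4922, 6169, 7773, 6739]
Total after period 4: 4922 + 6169 + 7773 + 6739 = 25603

25603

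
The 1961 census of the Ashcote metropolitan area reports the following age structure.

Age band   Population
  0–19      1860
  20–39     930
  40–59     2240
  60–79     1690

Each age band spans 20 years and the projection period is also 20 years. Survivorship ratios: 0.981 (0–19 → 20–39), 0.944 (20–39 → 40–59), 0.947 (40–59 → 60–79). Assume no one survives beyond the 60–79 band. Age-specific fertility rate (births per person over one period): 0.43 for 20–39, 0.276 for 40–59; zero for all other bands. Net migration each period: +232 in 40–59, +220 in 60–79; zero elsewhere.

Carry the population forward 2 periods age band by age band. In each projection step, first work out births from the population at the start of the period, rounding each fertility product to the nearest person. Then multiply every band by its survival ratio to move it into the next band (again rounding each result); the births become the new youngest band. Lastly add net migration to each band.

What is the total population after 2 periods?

Numbering the groups 1..4 from youngest to oldest:
Period 1.
Births: 930 * 0.43 = 400  |  2240 * 0.276 = 618 — total 1018
Group 2: 1860 * 0.981 = 1825
Group 3: 930 * 0.944 = 878
Group 4: 2240 * 0.947 = 2121
Net migration: Group 3 + 232 → 1110; Group 4 + 220 → 2341
Giving 1018 / 1825 / 1110 / 2341.
Period 2.
Births: 1825 * 0.43 = 785  |  1110 * 0.276 = 306 — total 1091
Group 2: 1018 * 0.981 = 999
Group 3: 1825 * 0.944 = 1723
Group 4: 1110 * 0.947 = 1051
Net migration: Group 3 + 232 → 1955; Group 4 + 220 → 1271
Giving 1091 / 999 / 1955 / 1271.
Total after period 2: 1091 + 999 + 1955 + 1271 = 5316

5316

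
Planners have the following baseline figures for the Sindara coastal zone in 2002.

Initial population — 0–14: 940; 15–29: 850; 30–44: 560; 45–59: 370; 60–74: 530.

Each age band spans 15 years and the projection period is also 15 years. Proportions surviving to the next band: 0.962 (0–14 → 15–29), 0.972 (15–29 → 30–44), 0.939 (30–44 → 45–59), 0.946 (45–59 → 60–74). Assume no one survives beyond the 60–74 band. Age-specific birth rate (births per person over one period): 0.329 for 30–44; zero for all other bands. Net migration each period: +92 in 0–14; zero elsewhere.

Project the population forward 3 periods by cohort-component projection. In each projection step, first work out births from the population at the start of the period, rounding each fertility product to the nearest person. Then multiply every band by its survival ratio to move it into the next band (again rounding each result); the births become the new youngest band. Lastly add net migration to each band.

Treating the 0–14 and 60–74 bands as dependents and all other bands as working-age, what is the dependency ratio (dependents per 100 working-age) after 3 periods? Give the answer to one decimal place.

77.8

Period 1:
Births: 560 × 0.329 = 184
15–29: 940 × 0.962 = 904
30–44: 850 × 0.972 = 826
45–59: 560 × 0.939 = 526
60–74: 370 × 0.946 = 350
Net migration: 0–14 + 92 → 276
End of period: [276, 904, 826, 526, 350]
Period 2:
Births: 826 × 0.329 = 272
15–29: 276 × 0.962 = 266
30–44: 904 × 0.972 = 879
45–59: 826 × 0.939 = 776
60–74: 526 × 0.946 = 498
Net migration: 0–14 + 92 → 364
End of period: [364, 266, 879, 776, 498]
Period 3:
Births: 879 × 0.329 = 289
15–29: 364 × 0.962 = 350
30–44: 266 × 0.972 = 259
45–59: 879 × 0.939 = 825
60–74: 776 × 0.946 = 734
Net migration: 0–14 + 92 → 381
End of period: [381, 350, 259, 825, 734]
Dependents (band 0–14 + band 60–74) = 381 + 734 = 1115; working-age = 1434; ratio = 1115/1434 × 100 = 77.8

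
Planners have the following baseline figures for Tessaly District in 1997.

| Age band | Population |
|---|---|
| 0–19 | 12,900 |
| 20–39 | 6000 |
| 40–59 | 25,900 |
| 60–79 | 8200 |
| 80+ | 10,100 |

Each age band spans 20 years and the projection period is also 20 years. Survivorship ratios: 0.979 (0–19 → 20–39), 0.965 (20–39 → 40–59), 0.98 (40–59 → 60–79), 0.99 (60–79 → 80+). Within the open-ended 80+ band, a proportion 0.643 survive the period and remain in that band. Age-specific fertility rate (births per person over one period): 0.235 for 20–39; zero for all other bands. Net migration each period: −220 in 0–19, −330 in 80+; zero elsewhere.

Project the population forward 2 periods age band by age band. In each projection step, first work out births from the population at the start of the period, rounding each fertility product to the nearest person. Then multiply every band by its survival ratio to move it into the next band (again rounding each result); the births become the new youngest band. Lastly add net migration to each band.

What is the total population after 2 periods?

(Bands numbered youngest = 1 to oldest = 5.)
After projecting period 1:
Births: 6000 * 0.235 = 1410
Band 2: 12900 * 0.979 = 12629
Band 3: 6000 * 0.965 = 5790
Band 4: 25900 * 0.98 = 25382
Band 5: 8200 * 0.99 + 10100 * 0.643 = 8118 + 6494 = 14612
Net migration: Band 1 − 220 → 1190; Band 5 − 330 → 14282
Population now: 0–19=1190, 20–39=12629, 40–59=5790, 60–79=25382, 80+=14282
After projecting period 2:
Births: 12629 * 0.235 = 2968
Band 2: 1190 * 0.979 = 1165
Band 3: 12629 * 0.965 = 12187
Band 4: 5790 * 0.98 = 5674
Band 5: 25382 * 0.99 + 14282 * 0.643 = 25128 + 9183 = 34311
Net migration: Band 1 − 220 → 2748; Band 5 − 330 → 33981
Population now: 0–19=2748, 20–39=1165, 40–59=12187, 60–79=5674, 80+=33981
Total after period 2: 2748 + 1165 + 12187 + 5674 + 33981 = 55755

55755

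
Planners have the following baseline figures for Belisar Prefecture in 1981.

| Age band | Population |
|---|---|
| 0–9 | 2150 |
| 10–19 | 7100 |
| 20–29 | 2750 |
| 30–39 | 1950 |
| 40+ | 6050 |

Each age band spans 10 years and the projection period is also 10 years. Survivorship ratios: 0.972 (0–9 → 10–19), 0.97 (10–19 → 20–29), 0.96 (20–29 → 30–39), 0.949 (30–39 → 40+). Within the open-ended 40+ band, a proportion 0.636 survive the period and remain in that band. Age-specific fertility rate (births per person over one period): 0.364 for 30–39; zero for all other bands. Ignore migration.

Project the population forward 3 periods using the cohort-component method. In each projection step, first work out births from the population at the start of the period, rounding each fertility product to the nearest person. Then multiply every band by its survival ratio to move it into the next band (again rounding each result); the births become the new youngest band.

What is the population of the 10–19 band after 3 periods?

Numbering the groups 1..5 from youngest to oldest:
— Period 1 —
Births: 1950 × 0.364 = 710
Group 2: 2150 × 0.972 = 2090
Group 3: 7100 × 0.97 = 6887
Group 4: 2750 × 0.96 = 2640
Group 5: 1950 × 0.949 + 6050 × 0.636 = 1851 + 3848 = 5699
End of period: [710, 2090, 6887, 2640, 5699]
— Period 2 —
Births: 2640 × 0.364 = 961
Group 2: 710 × 0.972 = 690
Group 3: 2090 × 0.97 = 2027
Group 4: 6887 × 0.96 = 6612
Group 5: 2640 × 0.949 + 5699 × 0.636 = 2505 + 3625 = 6130
End of period: [961, 690, 2027, 6612, 6130]
— Period 3 —
Births: 6612 × 0.364 = 2407
Group 2: 961 × 0.972 = 934
Group 3: 690 × 0.97 = 669
Group 4: 2027 × 0.96 = 1946
Group 5: 6612 × 0.949 + 6130 × 0.636 = 6275 + 3899 = 10174
End of period: [2407, 934, 669, 1946, 10174]

934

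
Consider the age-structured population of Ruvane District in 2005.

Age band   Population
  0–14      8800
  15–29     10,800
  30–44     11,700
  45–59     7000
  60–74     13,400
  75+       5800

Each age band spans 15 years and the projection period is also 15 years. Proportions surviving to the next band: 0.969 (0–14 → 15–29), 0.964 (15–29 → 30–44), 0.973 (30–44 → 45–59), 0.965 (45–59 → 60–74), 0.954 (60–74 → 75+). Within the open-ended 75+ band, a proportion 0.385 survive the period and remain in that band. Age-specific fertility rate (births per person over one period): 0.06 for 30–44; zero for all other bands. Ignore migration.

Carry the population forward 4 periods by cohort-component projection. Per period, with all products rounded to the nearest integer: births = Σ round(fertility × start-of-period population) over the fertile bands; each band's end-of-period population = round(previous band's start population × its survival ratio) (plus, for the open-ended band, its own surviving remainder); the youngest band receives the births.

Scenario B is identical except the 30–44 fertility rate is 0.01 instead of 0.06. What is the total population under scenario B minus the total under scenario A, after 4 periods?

-1456

Call the bands 1 to 6, youngest first.
Period 1:
Births: 11700 * 0.06 = 702
Band 2: 8800 * 0.969 = 8527
Band 3: 10800 * 0.964 = 10411
Band 4: 11700 * 0.973 = 11384
Band 5: 7000 * 0.965 = 6755
Band 6: 13400 * 0.954 + 5800 * 0.385 = 12784 + 2233 = 15017
Population now: 0–14=702, 15–29=8527, 30–44=10411, 45–59=11384, 60–74=6755, 75+=15017
Period 2:
Births: 10411 * 0.06 = 625
Band 2: 702 * 0.969 = 680
Band 3: 8527 * 0.964 = 8220
Band 4: 10411 * 0.973 = 10130
Band 5: 11384 * 0.965 = 10986
Band 6: 6755 * 0.954 + 15017 * 0.385 = 6444 + 5782 = 12226
Population now: 0–14=625, 15–29=680, 30–44=8220, 45–59=10130, 60–74=10986, 75+=12226
Period 3:
Births: 8220 * 0.06 = 493
Band 2: 625 * 0.969 = 606
Band 3: 680 * 0.964 = 656
Band 4: 8220 * 0.973 = 7998
Band 5: 10130 * 0.965 = 9775
Band 6: 10986 * 0.954 + 12226 * 0.385 = 10481 + 4707 = 15188
Population now: 0–14=493, 15–29=606, 30–44=656, 45–59=7998, 60–74=9775, 75+=15188
Period 4:
Births: 656 * 0.06 = 39
Band 2: 493 * 0.969 = 478
Band 3: 606 * 0.964 = 584
Band 4: 656 * 0.973 = 638
Band 5: 7998 * 0.965 = 7718
Band 6: 9775 * 0.954 + 15188 * 0.385 = 9325 + 5847 = 15172
Population now: 0–14=39, 15–29=478, 30–44=584, 45–59=638, 60–74=7718, 75+=15172
Scenario A total after 4 periods: 24629
Scenario B projection —
Period 1:
Births: 11700 * 0.01 = 117
Band 2: 8800 * 0.969 = 8527
Band 3: 10800 * 0.964 = 10411
Band 4: 11700 * 0.973 = 11384
Band 5: 7000 * 0.965 = 6755
Band 6: 13400 * 0.954 + 5800 * 0.385 = 12784 + 2233 = 15017
Population now: 0–14=117, 15–29=8527, 30–44=10411, 45–59=11384, 60–74=6755, 75+=15017
Period 2:
Births: 10411 * 0.01 = 104
Band 2: 117 * 0.969 = 113
Band 3: 8527 * 0.964 = 8220
Band 4: 10411 * 0.973 = 10130
Band 5: 11384 * 0.965 = 10986
Band 6: 6755 * 0.954 + 15017 * 0.385 = 6444 + 5782 = 12226
Population now: 0–14=104, 15–29=113, 30–44=8220, 45–59=10130, 60–74=10986, 75+=12226
Period 3:
Births: 8220 * 0.01 = 82
Band 2: 104 * 0.969 = 101
Band 3: 113 * 0.964 = 109
Band 4: 8220 * 0.973 = 7998
Band 5: 10130 * 0.965 = 9775
Band 6: 10986 * 0.954 + 12226 * 0.385 = 10481 + 4707 = 15188
Population now: 0–14=82, 15–29=101, 30–44=109, 45–59=7998, 60–74=9775, 75+=15188
Period 4:
Births: 109 * 0.01 = 1
Band 2: 82 * 0.969 = 79
Band 3: 101 * 0.964 = 97
Band 4: 109 * 0.973 = 106
Band 5: 7998 * 0.965 = 7718
Band 6: 9775 * 0.954 + 15188 * 0.385 = 9325 + 5847 = 15172
Population now: 0–14=1, 15–29=79, 30–44=97, 45–59=106, 60–74=7718, 75+=15172
Scenario B total after 4 periods: 23173
Difference B − A = 23173 − 24629 = -1456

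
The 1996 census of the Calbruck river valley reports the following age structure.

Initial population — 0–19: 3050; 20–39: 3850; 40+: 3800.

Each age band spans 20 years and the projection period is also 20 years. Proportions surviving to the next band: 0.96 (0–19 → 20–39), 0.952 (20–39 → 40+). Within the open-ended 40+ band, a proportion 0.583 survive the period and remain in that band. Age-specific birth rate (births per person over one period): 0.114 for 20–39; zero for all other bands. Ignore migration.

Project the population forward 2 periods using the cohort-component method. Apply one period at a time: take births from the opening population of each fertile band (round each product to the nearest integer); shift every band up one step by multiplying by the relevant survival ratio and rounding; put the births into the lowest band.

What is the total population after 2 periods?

Numbering the bands 1..3 from youngest to oldest:
[period 1]
Births: 3850 × 0.114 = 439
Band 2: 3050 × 0.96 = 2928
Band 3: 3850 × 0.952 + 3800 × 0.583 = 3665 + 2215 = 5880
End of period: [439, 2928, 5880]
[period 2]
Births: 2928 × 0.114 = 334
Band 2: 439 × 0.96 = 421
Band 3: 2928 × 0.952 + 5880 × 0.583 = 2787 + 3428 = 6215
End of period: [334, 421, 6215]
Total after period 2: 334 + 421 + 6215 = 6970

6970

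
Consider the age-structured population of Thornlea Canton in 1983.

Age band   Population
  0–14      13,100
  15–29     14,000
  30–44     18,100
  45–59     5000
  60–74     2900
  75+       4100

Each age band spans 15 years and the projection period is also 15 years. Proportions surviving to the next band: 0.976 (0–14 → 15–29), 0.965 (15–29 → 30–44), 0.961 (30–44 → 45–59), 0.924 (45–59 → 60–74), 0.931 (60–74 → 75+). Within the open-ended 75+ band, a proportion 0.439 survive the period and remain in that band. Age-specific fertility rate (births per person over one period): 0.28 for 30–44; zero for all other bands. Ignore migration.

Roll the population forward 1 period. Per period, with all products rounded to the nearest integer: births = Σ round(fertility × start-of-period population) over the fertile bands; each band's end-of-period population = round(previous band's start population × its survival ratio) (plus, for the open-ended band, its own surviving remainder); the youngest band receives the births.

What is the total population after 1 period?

57878

Period 1:
Births: 18100 × 0.28 = 5068
15–29: 13100 × 0.976 = 12786
30–44: 14000 × 0.965 = 13510
45–59: 18100 × 0.961 = 17394
60–74: 5000 × 0.924 = 4620
75+: 2900 × 0.931 + 4100 × 0.439 = 2700 + 1800 = 4500
Giving 5068 / 12786 / 13510 / 17394 / 4620 / 4500.
Total after period 1: 5068 + 12786 + 13510 + 17394 + 4620 + 4500 = 57878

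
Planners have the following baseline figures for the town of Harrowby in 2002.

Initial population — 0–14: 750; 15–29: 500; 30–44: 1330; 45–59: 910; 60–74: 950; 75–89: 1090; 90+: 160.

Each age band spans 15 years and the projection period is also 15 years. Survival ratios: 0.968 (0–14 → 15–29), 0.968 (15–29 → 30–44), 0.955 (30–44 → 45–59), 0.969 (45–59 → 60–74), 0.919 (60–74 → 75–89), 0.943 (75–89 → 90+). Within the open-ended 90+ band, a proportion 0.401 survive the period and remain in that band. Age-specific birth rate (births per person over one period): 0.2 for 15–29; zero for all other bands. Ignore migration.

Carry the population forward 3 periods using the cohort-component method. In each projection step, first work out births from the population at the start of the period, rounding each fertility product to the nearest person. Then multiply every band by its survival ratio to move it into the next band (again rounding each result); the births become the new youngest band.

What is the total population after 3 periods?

Numbering the bands 1..7 from youngest to oldest:
— Period 1 —
Births: 500 × 0.2 = 100
Band 2: 750 × 0.968 = 726
Band 3: 500 × 0.968 = 484
Band 4: 1330 × 0.955 = 1270
Band 5: 910 × 0.969 = 882
Band 6: 950 × 0.919 = 873
Band 7: 1090 × 0.943 + 160 × 0.401 = 1028 + 64 = 1092
End of period: [100, 726, 484, 1270, 882, 873, 1092]
— Period 2 —
Births: 726 × 0.2 = 145
Band 2: 100 × 0.968 = 97
Band 3: 726 × 0.968 = 703
Band 4: 484 × 0.955 = 462
Band 5: 1270 × 0.969 = 1231
Band 6: 882 × 0.919 = 811
Band 7: 873 × 0.943 + 1092 × 0.401 = 823 + 438 = 1261
End of period: [145, 97, 703, 462, 1231, 811, 1261]
— Period 3 —
Births: 97 × 0.2 = 19
Band 2: 145 × 0.968 = 140
Band 3: 97 × 0.968 = 94
Band 4: 703 × 0.955 = 671
Band 5: 462 × 0.969 = 448
Band 6: 1231 × 0.919 = 1131
Band 7: 811 × 0.943 + 1261 × 0.401 = 765 + 506 = 1271
End of period: [19, 140, 94, 671, 448, 1131, 1271]
Total after period 3: 19 + 140 + 94 + 671 + 448 + 1131 + 1271 = 3774

3774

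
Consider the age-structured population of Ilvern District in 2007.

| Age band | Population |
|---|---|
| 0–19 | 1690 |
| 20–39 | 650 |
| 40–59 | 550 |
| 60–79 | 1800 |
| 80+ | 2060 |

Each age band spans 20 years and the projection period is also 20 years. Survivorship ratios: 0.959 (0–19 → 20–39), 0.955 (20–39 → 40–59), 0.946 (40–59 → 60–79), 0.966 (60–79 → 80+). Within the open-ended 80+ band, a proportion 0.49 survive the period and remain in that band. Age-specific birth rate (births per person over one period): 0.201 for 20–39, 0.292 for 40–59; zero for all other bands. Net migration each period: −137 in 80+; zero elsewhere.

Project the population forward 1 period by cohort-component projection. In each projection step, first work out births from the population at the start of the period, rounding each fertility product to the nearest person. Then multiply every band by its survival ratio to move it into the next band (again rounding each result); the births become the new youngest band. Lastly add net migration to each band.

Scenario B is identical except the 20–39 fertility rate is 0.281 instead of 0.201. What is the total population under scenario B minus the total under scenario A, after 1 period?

52

Period 1.
Births: 650 × 0.201 = 131 ; 550 × 0.292 = 161 → total 292
20–39: 1690 × 0.959 = 1621
40–59: 650 × 0.955 = 621
60–79: 550 × 0.946 = 520
80+: 1800 × 0.966 + 2060 × 0.49 = 1739 + 1009 = 2748
Net migration: 80+ − 137 → 2611
→ [292, 1621, 621, 520, 2611]
Scenario A total after 1 period: 5665
Scenario B projection —
Period 1.
Births: 650 × 0.281 = 183 ; 550 × 0.292 = 161 → total 344
20–39: 1690 × 0.959 = 1621
40–59: 650 × 0.955 = 621
60–79: 550 × 0.946 = 520
80+: 1800 × 0.966 + 2060 × 0.49 = 1739 + 1009 = 2748
Net migration: 80+ − 137 → 2611
→ [344, 1621, 621, 520, 2611]
Scenario B total after 1 period: 5717
Difference B − A = 5717 − 5665 = 52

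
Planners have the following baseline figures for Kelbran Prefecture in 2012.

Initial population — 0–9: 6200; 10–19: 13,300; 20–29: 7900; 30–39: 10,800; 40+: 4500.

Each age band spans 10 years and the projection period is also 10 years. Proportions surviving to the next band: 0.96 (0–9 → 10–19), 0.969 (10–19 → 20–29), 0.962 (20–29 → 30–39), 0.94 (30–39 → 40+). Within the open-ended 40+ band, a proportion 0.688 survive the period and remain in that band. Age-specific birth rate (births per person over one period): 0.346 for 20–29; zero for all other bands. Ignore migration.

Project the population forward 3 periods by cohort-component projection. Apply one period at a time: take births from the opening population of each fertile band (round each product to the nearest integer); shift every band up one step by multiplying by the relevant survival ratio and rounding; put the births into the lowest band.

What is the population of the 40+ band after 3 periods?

22840

After projecting period 1:
Births: 7900 * 0.346 = 2733
10–19: 6200 * 0.96 = 5952
20–29: 13300 * 0.969 = 12888
30–39: 7900 * 0.962 = 7600
40+: 10800 * 0.94 + 4500 * 0.688 = 10152 + 3096 = 13248
End of period: [2733, 5952, 12888, 7600, 13248]
After projecting period 2:
Births: 12888 * 0.346 = 4459
10–19: 2733 * 0.96 = 2624
20–29: 5952 * 0.969 = 5767
30–39: 12888 * 0.962 = 12398
40+: 7600 * 0.94 + 13248 * 0.688 = 7144 + 9115 = 16259
End of period: [4459, 2624, 5767, 12398, 16259]
After projecting period 3:
Births: 5767 * 0.346 = 1995
10–19: 4459 * 0.96 = 4281
20–29: 2624 * 0.969 = 2543
30–39: 5767 * 0.962 = 5548
40+: 12398 * 0.94 + 16259 * 0.688 = 11654 + 11186 = 22840
End of period: [1995, 4281, 2543, 5548, 22840]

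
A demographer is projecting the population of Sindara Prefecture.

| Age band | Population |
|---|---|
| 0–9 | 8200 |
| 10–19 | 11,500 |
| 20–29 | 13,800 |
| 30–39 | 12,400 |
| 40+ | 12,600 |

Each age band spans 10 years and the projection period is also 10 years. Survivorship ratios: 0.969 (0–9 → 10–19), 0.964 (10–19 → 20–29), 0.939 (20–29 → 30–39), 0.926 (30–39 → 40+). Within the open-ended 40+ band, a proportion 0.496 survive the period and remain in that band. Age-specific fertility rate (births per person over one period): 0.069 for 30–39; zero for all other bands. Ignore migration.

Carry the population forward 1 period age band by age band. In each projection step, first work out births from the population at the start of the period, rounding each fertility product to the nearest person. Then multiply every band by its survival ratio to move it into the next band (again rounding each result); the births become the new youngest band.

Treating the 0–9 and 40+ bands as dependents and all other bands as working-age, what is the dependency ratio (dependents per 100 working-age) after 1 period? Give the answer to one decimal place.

58.1

Call the groups 1 to 5, youngest first.
Period 1.
Births: 12400 × 0.069 = 856
Group 2: 8200 × 0.969 = 7946
Group 3: 11500 × 0.964 = 11086
Group 4: 13800 × 0.939 = 12958
Group 5: 12400 × 0.926 + 12600 × 0.496 = 11482 + 6250 = 17732
Population now: 0–9=856, 10–19=7946, 20–29=11086, 30–39=12958, 40+=17732
Dependents (band 0–9 + band 40+) = 856 + 17732 = 18588; working-age = 31990; ratio = 18588/31990 × 100 = 58.1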